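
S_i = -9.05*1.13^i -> [-9.05, -10.23, -11.56, -13.06, -14.76]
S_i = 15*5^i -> [15, 75, 375, 1875, 9375]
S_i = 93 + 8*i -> [93, 101, 109, 117, 125]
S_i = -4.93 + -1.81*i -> [-4.93, -6.74, -8.55, -10.36, -12.17]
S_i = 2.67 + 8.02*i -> [2.67, 10.69, 18.71, 26.73, 34.75]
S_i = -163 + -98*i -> [-163, -261, -359, -457, -555]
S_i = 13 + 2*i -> [13, 15, 17, 19, 21]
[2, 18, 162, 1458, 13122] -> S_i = 2*9^i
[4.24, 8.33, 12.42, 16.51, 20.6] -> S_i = 4.24 + 4.09*i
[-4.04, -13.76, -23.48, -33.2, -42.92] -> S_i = -4.04 + -9.72*i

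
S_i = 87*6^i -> [87, 522, 3132, 18792, 112752]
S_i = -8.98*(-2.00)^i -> [-8.98, 17.96, -35.92, 71.84, -143.68]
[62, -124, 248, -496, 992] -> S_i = 62*-2^i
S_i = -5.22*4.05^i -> [-5.22, -21.14, -85.62, -346.77, -1404.4]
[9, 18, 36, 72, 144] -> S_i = 9*2^i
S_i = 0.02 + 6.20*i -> [0.02, 6.22, 12.42, 18.62, 24.82]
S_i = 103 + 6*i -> [103, 109, 115, 121, 127]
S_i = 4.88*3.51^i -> [4.88, 17.13, 60.12, 211.03, 740.71]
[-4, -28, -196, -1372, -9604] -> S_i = -4*7^i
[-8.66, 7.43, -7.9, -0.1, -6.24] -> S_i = Random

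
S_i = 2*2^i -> [2, 4, 8, 16, 32]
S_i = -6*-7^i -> [-6, 42, -294, 2058, -14406]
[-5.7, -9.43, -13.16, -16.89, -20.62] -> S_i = -5.70 + -3.73*i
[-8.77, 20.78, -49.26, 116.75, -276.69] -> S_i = -8.77*(-2.37)^i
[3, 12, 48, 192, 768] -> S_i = 3*4^i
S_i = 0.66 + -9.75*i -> [0.66, -9.09, -18.84, -28.59, -38.34]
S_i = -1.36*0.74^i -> [-1.36, -1.01, -0.74, -0.55, -0.41]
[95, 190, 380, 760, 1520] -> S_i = 95*2^i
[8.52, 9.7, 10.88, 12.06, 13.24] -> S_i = 8.52 + 1.18*i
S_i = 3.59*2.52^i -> [3.59, 9.05, 22.8, 57.45, 144.78]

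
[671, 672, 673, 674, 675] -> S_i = 671 + 1*i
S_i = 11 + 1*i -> [11, 12, 13, 14, 15]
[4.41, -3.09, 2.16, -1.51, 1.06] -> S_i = 4.41*(-0.70)^i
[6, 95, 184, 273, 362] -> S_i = 6 + 89*i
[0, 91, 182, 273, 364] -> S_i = 0 + 91*i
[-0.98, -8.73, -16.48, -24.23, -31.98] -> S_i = -0.98 + -7.75*i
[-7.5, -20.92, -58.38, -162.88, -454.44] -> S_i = -7.50*2.79^i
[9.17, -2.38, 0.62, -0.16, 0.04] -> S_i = 9.17*(-0.26)^i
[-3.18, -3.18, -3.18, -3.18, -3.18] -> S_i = -3.18*1.00^i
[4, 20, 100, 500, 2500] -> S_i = 4*5^i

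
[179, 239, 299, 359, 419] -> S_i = 179 + 60*i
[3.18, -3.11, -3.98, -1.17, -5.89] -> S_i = Random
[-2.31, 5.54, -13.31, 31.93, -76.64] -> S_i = -2.31*(-2.40)^i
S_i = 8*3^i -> [8, 24, 72, 216, 648]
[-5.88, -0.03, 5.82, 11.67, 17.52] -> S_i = -5.88 + 5.85*i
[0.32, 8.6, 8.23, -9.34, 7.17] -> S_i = Random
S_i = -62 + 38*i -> [-62, -24, 14, 52, 90]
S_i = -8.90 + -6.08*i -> [-8.9, -14.98, -21.06, -27.14, -33.22]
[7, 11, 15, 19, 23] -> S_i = 7 + 4*i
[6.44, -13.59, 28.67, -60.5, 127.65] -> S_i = 6.44*(-2.11)^i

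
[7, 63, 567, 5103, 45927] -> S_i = 7*9^i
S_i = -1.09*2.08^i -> [-1.09, -2.27, -4.72, -9.81, -20.4]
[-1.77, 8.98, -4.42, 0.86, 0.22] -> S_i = Random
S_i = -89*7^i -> [-89, -623, -4361, -30527, -213689]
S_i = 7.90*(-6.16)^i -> [7.9, -48.66, 299.77, -1846.58, 11374.96]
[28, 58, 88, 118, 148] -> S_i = 28 + 30*i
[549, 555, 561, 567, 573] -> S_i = 549 + 6*i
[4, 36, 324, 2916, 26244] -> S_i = 4*9^i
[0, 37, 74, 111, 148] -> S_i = 0 + 37*i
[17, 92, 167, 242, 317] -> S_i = 17 + 75*i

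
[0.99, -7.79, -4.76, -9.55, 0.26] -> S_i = Random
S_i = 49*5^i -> [49, 245, 1225, 6125, 30625]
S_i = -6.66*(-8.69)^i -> [-6.66, 57.88, -502.94, 4370.52, -37979.86]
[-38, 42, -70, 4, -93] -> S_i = Random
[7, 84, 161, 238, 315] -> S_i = 7 + 77*i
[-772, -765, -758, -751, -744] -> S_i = -772 + 7*i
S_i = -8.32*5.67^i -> [-8.32, -47.17, -267.48, -1516.61, -8599.15]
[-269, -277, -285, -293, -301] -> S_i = -269 + -8*i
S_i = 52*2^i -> [52, 104, 208, 416, 832]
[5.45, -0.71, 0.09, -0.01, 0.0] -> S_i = 5.45*(-0.13)^i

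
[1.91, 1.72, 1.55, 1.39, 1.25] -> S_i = 1.91*0.90^i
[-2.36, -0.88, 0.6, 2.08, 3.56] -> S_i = -2.36 + 1.48*i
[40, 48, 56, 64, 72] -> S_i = 40 + 8*i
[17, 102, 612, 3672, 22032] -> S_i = 17*6^i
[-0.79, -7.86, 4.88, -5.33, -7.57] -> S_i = Random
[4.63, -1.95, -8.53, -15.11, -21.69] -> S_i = 4.63 + -6.58*i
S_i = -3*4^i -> [-3, -12, -48, -192, -768]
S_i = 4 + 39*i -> [4, 43, 82, 121, 160]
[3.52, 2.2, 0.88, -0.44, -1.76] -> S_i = 3.52 + -1.32*i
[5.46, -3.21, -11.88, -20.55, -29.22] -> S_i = 5.46 + -8.67*i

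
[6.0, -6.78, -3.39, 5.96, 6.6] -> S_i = Random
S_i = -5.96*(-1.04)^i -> [-5.96, 6.2, -6.45, 6.7, -6.97]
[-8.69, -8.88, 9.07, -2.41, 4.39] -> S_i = Random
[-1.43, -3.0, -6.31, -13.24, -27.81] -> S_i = -1.43*2.10^i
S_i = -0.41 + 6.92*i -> [-0.41, 6.51, 13.43, 20.35, 27.27]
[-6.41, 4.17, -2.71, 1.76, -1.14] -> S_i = -6.41*(-0.65)^i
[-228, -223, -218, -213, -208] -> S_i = -228 + 5*i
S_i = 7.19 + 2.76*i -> [7.19, 9.95, 12.71, 15.47, 18.23]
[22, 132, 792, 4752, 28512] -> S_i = 22*6^i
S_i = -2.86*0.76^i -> [-2.86, -2.17, -1.65, -1.26, -0.95]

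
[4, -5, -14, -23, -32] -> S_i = 4 + -9*i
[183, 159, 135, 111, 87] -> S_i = 183 + -24*i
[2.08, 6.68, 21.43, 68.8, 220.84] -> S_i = 2.08*3.21^i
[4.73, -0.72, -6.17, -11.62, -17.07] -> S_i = 4.73 + -5.45*i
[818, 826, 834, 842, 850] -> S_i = 818 + 8*i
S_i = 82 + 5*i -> [82, 87, 92, 97, 102]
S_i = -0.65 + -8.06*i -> [-0.65, -8.71, -16.77, -24.83, -32.89]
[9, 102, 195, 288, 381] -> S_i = 9 + 93*i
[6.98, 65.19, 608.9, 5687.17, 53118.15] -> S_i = 6.98*9.34^i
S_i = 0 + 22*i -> [0, 22, 44, 66, 88]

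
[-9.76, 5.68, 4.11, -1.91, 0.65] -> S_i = Random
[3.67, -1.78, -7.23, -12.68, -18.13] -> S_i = 3.67 + -5.45*i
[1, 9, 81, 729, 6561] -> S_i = 1*9^i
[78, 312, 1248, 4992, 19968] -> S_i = 78*4^i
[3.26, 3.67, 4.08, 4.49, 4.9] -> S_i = 3.26 + 0.41*i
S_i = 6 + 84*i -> [6, 90, 174, 258, 342]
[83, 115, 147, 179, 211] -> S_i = 83 + 32*i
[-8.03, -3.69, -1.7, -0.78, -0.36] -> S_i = -8.03*0.46^i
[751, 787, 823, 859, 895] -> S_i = 751 + 36*i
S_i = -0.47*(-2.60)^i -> [-0.47, 1.22, -3.18, 8.26, -21.48]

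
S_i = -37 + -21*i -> [-37, -58, -79, -100, -121]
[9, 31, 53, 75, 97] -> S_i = 9 + 22*i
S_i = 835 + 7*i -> [835, 842, 849, 856, 863]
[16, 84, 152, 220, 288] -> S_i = 16 + 68*i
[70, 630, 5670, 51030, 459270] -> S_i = 70*9^i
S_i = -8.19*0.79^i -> [-8.19, -6.47, -5.11, -4.04, -3.19]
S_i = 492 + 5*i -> [492, 497, 502, 507, 512]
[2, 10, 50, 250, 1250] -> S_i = 2*5^i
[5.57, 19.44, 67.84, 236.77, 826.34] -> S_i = 5.57*3.49^i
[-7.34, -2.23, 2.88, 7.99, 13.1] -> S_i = -7.34 + 5.11*i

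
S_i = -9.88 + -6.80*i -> [-9.88, -16.68, -23.48, -30.28, -37.08]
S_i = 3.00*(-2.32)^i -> [3.0, -6.96, 16.15, -37.46, 86.91]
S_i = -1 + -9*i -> [-1, -10, -19, -28, -37]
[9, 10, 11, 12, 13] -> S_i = 9 + 1*i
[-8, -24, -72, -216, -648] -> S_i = -8*3^i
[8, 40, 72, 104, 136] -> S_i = 8 + 32*i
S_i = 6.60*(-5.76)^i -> [6.6, -38.02, 218.97, -1261.28, 7264.97]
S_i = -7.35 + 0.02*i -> [-7.35, -7.33, -7.31, -7.29, -7.27]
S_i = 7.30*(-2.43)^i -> [7.3, -17.74, 43.11, -104.75, 254.54]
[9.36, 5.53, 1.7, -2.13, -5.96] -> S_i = 9.36 + -3.83*i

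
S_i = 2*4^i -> [2, 8, 32, 128, 512]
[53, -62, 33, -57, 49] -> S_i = Random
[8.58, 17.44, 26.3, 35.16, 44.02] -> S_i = 8.58 + 8.86*i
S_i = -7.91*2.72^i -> [-7.91, -21.52, -58.52, -159.18, -432.96]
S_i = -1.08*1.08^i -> [-1.08, -1.17, -1.26, -1.36, -1.47]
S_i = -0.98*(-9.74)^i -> [-0.98, 9.55, -92.97, 905.53, -8819.86]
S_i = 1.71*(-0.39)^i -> [1.71, -0.67, 0.26, -0.1, 0.04]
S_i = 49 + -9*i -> [49, 40, 31, 22, 13]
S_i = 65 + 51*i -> [65, 116, 167, 218, 269]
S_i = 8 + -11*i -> [8, -3, -14, -25, -36]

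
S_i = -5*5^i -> [-5, -25, -125, -625, -3125]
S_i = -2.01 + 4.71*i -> [-2.01, 2.7, 7.41, 12.12, 16.83]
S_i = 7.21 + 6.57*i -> [7.21, 13.78, 20.35, 26.92, 33.49]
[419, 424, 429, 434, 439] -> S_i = 419 + 5*i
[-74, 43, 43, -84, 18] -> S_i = Random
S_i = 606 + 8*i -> [606, 614, 622, 630, 638]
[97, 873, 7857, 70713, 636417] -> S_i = 97*9^i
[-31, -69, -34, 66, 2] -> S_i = Random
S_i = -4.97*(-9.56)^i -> [-4.97, 47.51, -454.23, 4342.4, -41513.37]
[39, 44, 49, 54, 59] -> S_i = 39 + 5*i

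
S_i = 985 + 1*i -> [985, 986, 987, 988, 989]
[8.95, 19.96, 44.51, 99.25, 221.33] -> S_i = 8.95*2.23^i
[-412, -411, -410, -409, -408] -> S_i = -412 + 1*i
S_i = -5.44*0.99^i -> [-5.44, -5.39, -5.33, -5.28, -5.23]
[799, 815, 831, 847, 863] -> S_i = 799 + 16*i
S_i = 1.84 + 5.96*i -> [1.84, 7.8, 13.76, 19.72, 25.68]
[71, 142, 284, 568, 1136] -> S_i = 71*2^i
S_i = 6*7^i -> [6, 42, 294, 2058, 14406]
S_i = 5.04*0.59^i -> [5.04, 2.97, 1.75, 1.04, 0.61]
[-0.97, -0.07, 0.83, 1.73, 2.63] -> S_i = -0.97 + 0.90*i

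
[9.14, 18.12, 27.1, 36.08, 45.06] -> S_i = 9.14 + 8.98*i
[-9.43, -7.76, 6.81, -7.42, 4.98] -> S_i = Random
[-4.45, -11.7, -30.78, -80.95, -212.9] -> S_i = -4.45*2.63^i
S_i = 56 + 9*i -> [56, 65, 74, 83, 92]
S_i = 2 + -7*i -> [2, -5, -12, -19, -26]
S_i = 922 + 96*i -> [922, 1018, 1114, 1210, 1306]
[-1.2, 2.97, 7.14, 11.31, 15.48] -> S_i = -1.20 + 4.17*i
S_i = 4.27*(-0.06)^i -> [4.27, -0.26, 0.02, -0.0, 0.0]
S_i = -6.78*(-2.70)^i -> [-6.78, 18.31, -49.43, 133.45, -360.32]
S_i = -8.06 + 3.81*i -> [-8.06, -4.25, -0.44, 3.37, 7.18]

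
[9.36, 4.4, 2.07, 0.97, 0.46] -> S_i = 9.36*0.47^i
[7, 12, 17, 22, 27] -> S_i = 7 + 5*i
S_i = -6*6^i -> [-6, -36, -216, -1296, -7776]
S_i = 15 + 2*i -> [15, 17, 19, 21, 23]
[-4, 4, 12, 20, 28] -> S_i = -4 + 8*i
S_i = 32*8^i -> [32, 256, 2048, 16384, 131072]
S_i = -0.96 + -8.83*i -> [-0.96, -9.79, -18.62, -27.45, -36.28]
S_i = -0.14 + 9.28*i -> [-0.14, 9.14, 18.42, 27.7, 36.98]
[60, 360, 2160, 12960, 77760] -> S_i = 60*6^i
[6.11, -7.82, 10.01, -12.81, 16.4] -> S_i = 6.11*(-1.28)^i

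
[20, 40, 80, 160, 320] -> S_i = 20*2^i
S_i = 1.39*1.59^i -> [1.39, 2.21, 3.51, 5.59, 8.88]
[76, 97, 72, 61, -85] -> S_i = Random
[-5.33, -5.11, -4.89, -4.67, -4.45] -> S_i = -5.33 + 0.22*i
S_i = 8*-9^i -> [8, -72, 648, -5832, 52488]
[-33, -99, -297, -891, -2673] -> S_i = -33*3^i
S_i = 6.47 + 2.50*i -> [6.47, 8.97, 11.47, 13.97, 16.47]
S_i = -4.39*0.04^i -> [-4.39, -0.18, -0.01, -0.0, -0.0]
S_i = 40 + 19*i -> [40, 59, 78, 97, 116]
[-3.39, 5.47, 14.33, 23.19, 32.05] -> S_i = -3.39 + 8.86*i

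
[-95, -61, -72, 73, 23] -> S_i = Random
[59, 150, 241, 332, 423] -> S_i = 59 + 91*i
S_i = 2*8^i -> [2, 16, 128, 1024, 8192]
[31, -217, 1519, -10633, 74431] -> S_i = 31*-7^i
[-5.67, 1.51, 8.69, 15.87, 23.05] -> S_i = -5.67 + 7.18*i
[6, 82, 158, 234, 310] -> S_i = 6 + 76*i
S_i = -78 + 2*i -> [-78, -76, -74, -72, -70]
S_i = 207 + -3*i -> [207, 204, 201, 198, 195]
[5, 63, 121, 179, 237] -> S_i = 5 + 58*i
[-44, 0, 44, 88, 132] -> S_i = -44 + 44*i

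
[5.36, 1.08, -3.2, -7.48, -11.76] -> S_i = 5.36 + -4.28*i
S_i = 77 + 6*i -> [77, 83, 89, 95, 101]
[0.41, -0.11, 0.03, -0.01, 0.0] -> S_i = 0.41*(-0.28)^i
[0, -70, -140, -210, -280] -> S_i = 0 + -70*i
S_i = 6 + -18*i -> [6, -12, -30, -48, -66]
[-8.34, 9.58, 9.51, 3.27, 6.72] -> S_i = Random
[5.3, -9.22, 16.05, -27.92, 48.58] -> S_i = 5.30*(-1.74)^i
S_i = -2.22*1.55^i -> [-2.22, -3.44, -5.33, -8.27, -12.81]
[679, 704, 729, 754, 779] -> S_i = 679 + 25*i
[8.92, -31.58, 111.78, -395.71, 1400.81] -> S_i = 8.92*(-3.54)^i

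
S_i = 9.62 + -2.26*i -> [9.62, 7.36, 5.1, 2.84, 0.58]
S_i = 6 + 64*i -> [6, 70, 134, 198, 262]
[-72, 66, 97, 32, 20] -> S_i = Random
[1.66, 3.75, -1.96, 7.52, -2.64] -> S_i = Random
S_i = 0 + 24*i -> [0, 24, 48, 72, 96]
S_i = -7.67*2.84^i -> [-7.67, -21.78, -61.86, -175.69, -498.96]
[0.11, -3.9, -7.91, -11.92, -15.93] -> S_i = 0.11 + -4.01*i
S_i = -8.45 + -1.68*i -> [-8.45, -10.13, -11.81, -13.49, -15.17]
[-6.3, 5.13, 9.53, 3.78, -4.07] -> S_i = Random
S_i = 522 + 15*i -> [522, 537, 552, 567, 582]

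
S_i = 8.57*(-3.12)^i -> [8.57, -26.74, 83.42, -260.28, 812.08]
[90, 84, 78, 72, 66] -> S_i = 90 + -6*i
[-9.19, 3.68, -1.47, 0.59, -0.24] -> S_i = -9.19*(-0.40)^i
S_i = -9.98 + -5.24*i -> [-9.98, -15.22, -20.46, -25.7, -30.94]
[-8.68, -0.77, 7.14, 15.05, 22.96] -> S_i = -8.68 + 7.91*i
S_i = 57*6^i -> [57, 342, 2052, 12312, 73872]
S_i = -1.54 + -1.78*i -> [-1.54, -3.32, -5.1, -6.88, -8.66]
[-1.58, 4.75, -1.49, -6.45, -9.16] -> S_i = Random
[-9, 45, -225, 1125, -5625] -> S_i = -9*-5^i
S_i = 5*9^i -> [5, 45, 405, 3645, 32805]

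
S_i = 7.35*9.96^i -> [7.35, 73.21, 729.13, 7262.15, 72331.04]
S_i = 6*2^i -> [6, 12, 24, 48, 96]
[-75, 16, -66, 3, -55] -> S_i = Random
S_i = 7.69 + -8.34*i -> [7.69, -0.65, -8.99, -17.33, -25.67]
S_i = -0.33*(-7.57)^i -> [-0.33, 2.5, -18.91, 143.15, -1083.67]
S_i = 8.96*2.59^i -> [8.96, 23.21, 60.1, 155.67, 403.19]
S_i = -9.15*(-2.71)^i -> [-9.15, 24.8, -67.2, 182.11, -493.51]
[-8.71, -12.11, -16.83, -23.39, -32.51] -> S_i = -8.71*1.39^i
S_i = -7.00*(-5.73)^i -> [-7.0, 40.11, -229.83, 1316.93, -7546.0]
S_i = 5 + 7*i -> [5, 12, 19, 26, 33]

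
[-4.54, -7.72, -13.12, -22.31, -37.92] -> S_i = -4.54*1.70^i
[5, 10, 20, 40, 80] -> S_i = 5*2^i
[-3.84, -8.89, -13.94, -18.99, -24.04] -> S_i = -3.84 + -5.05*i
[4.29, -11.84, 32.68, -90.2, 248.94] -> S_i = 4.29*(-2.76)^i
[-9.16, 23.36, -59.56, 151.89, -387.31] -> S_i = -9.16*(-2.55)^i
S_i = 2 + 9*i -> [2, 11, 20, 29, 38]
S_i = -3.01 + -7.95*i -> [-3.01, -10.96, -18.91, -26.86, -34.81]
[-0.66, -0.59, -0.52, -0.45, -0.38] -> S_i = -0.66 + 0.07*i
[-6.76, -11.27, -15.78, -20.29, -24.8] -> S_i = -6.76 + -4.51*i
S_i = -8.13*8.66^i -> [-8.13, -70.41, -609.71, -5280.13, -45725.88]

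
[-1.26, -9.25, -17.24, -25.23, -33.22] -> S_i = -1.26 + -7.99*i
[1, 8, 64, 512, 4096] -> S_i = 1*8^i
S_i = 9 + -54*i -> [9, -45, -99, -153, -207]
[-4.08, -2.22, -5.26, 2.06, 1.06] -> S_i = Random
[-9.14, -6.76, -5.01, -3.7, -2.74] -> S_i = -9.14*0.74^i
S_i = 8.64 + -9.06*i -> [8.64, -0.42, -9.48, -18.54, -27.6]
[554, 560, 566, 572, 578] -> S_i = 554 + 6*i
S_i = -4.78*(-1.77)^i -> [-4.78, 8.46, -14.98, 26.51, -46.92]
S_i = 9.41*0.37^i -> [9.41, 3.48, 1.29, 0.48, 0.18]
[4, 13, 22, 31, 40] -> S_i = 4 + 9*i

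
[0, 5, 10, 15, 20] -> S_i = 0 + 5*i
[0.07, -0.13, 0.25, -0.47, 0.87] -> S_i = 0.07*(-1.88)^i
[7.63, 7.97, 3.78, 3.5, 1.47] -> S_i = Random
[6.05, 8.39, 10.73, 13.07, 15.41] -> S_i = 6.05 + 2.34*i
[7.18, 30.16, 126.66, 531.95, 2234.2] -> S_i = 7.18*4.20^i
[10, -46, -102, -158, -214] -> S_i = 10 + -56*i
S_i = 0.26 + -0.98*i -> [0.26, -0.72, -1.7, -2.68, -3.66]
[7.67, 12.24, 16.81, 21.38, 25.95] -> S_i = 7.67 + 4.57*i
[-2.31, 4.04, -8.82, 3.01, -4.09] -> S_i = Random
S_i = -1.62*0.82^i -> [-1.62, -1.33, -1.09, -0.89, -0.73]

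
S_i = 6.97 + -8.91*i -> [6.97, -1.94, -10.85, -19.76, -28.67]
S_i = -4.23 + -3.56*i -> [-4.23, -7.79, -11.35, -14.91, -18.47]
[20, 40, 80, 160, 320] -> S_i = 20*2^i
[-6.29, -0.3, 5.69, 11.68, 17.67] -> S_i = -6.29 + 5.99*i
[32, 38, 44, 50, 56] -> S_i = 32 + 6*i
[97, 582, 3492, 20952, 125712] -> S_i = 97*6^i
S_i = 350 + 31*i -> [350, 381, 412, 443, 474]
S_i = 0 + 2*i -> [0, 2, 4, 6, 8]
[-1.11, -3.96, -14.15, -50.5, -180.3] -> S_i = -1.11*3.57^i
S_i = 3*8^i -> [3, 24, 192, 1536, 12288]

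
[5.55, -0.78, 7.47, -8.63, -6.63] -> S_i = Random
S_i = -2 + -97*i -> [-2, -99, -196, -293, -390]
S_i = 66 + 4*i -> [66, 70, 74, 78, 82]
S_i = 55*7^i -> [55, 385, 2695, 18865, 132055]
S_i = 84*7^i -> [84, 588, 4116, 28812, 201684]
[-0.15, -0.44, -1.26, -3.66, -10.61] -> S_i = -0.15*2.90^i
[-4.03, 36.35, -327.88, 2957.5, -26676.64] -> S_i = -4.03*(-9.02)^i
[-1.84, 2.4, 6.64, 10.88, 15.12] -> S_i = -1.84 + 4.24*i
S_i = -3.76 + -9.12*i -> [-3.76, -12.88, -22.0, -31.12, -40.24]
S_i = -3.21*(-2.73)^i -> [-3.21, 8.76, -23.92, 65.31, -178.3]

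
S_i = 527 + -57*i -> [527, 470, 413, 356, 299]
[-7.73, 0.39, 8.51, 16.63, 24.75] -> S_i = -7.73 + 8.12*i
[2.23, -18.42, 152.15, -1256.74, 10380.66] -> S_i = 2.23*(-8.26)^i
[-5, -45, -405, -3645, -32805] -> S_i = -5*9^i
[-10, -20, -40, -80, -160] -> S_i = -10*2^i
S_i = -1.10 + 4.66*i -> [-1.1, 3.56, 8.22, 12.88, 17.54]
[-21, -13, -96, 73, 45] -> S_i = Random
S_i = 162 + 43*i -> [162, 205, 248, 291, 334]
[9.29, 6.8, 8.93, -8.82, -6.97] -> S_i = Random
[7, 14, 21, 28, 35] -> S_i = 7 + 7*i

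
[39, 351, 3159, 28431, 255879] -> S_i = 39*9^i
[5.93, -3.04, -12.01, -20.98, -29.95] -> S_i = 5.93 + -8.97*i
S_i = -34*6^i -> [-34, -204, -1224, -7344, -44064]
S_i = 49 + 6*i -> [49, 55, 61, 67, 73]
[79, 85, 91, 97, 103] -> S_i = 79 + 6*i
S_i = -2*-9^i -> [-2, 18, -162, 1458, -13122]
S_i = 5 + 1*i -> [5, 6, 7, 8, 9]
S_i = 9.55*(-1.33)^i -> [9.55, -12.7, 16.89, -22.47, 29.88]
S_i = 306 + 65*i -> [306, 371, 436, 501, 566]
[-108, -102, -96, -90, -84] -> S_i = -108 + 6*i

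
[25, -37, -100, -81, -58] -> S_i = Random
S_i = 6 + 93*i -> [6, 99, 192, 285, 378]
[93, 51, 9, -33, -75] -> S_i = 93 + -42*i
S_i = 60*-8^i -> [60, -480, 3840, -30720, 245760]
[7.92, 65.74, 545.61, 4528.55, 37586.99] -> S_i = 7.92*8.30^i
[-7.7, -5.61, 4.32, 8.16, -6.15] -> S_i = Random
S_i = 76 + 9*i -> [76, 85, 94, 103, 112]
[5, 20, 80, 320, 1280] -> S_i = 5*4^i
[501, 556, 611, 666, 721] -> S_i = 501 + 55*i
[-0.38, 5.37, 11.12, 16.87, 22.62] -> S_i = -0.38 + 5.75*i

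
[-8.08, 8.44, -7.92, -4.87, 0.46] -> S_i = Random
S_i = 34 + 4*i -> [34, 38, 42, 46, 50]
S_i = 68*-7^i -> [68, -476, 3332, -23324, 163268]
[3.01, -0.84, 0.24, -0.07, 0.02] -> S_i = 3.01*(-0.28)^i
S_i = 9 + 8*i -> [9, 17, 25, 33, 41]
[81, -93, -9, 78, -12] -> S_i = Random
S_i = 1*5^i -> [1, 5, 25, 125, 625]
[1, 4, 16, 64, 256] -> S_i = 1*4^i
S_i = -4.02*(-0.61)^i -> [-4.02, 2.45, -1.5, 0.91, -0.56]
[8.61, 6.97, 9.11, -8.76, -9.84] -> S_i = Random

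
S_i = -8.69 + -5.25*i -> [-8.69, -13.94, -19.19, -24.44, -29.69]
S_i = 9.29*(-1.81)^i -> [9.29, -16.81, 30.43, -55.09, 99.71]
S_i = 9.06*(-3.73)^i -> [9.06, -33.79, 126.05, -470.17, 1753.73]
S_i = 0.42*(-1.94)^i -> [0.42, -0.81, 1.58, -3.07, 5.95]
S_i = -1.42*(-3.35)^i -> [-1.42, 4.76, -15.94, 53.39, -178.84]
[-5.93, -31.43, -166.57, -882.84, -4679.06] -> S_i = -5.93*5.30^i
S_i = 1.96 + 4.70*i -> [1.96, 6.66, 11.36, 16.06, 20.76]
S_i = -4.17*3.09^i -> [-4.17, -12.89, -39.82, -123.03, -380.16]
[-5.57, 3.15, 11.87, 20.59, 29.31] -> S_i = -5.57 + 8.72*i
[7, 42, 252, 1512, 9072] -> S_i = 7*6^i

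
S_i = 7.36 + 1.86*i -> [7.36, 9.22, 11.08, 12.94, 14.8]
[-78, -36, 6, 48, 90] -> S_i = -78 + 42*i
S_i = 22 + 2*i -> [22, 24, 26, 28, 30]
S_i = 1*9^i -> [1, 9, 81, 729, 6561]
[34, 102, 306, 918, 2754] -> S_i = 34*3^i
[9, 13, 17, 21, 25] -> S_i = 9 + 4*i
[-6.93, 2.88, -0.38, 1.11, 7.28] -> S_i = Random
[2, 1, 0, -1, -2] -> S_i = 2 + -1*i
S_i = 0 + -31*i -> [0, -31, -62, -93, -124]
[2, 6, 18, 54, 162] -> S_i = 2*3^i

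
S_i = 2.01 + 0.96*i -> [2.01, 2.97, 3.93, 4.89, 5.85]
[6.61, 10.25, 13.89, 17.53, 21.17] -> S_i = 6.61 + 3.64*i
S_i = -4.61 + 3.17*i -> [-4.61, -1.44, 1.73, 4.9, 8.07]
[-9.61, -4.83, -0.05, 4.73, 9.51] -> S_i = -9.61 + 4.78*i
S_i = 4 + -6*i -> [4, -2, -8, -14, -20]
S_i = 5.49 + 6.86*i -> [5.49, 12.35, 19.21, 26.07, 32.93]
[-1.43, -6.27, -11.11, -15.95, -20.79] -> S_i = -1.43 + -4.84*i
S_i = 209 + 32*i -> [209, 241, 273, 305, 337]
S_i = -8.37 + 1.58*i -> [-8.37, -6.79, -5.21, -3.63, -2.05]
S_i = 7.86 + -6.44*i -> [7.86, 1.42, -5.02, -11.46, -17.9]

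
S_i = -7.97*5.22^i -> [-7.97, -41.6, -217.17, -1133.63, -5917.53]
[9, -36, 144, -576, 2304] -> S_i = 9*-4^i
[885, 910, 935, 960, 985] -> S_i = 885 + 25*i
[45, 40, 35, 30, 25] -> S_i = 45 + -5*i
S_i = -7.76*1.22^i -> [-7.76, -9.47, -11.55, -14.09, -17.19]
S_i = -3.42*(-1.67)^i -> [-3.42, 5.71, -9.54, 15.93, -26.6]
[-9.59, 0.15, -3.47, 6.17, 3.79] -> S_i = Random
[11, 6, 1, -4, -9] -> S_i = 11 + -5*i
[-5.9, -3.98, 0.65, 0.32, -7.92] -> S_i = Random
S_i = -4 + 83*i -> [-4, 79, 162, 245, 328]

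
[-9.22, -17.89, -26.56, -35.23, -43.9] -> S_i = -9.22 + -8.67*i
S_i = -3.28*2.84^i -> [-3.28, -9.32, -26.46, -75.13, -213.38]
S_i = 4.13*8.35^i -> [4.13, 34.49, 287.95, 2404.42, 20076.87]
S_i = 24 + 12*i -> [24, 36, 48, 60, 72]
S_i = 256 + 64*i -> [256, 320, 384, 448, 512]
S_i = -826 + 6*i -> [-826, -820, -814, -808, -802]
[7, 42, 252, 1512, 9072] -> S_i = 7*6^i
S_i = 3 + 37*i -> [3, 40, 77, 114, 151]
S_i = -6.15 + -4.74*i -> [-6.15, -10.89, -15.63, -20.37, -25.11]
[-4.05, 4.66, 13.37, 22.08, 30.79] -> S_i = -4.05 + 8.71*i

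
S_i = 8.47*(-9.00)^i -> [8.47, -76.23, 686.07, -6174.63, 55571.67]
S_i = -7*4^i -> [-7, -28, -112, -448, -1792]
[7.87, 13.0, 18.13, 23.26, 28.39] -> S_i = 7.87 + 5.13*i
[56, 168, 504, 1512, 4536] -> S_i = 56*3^i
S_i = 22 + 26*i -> [22, 48, 74, 100, 126]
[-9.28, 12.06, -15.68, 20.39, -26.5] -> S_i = -9.28*(-1.30)^i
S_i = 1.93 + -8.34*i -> [1.93, -6.41, -14.75, -23.09, -31.43]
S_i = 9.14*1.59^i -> [9.14, 14.53, 23.11, 36.74, 58.42]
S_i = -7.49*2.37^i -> [-7.49, -17.75, -42.07, -99.71, -236.31]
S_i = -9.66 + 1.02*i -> [-9.66, -8.64, -7.62, -6.6, -5.58]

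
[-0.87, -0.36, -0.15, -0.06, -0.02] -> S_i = -0.87*0.41^i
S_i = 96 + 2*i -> [96, 98, 100, 102, 104]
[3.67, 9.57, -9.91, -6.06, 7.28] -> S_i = Random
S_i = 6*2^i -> [6, 12, 24, 48, 96]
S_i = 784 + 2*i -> [784, 786, 788, 790, 792]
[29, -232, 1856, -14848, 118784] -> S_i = 29*-8^i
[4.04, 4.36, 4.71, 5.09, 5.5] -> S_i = 4.04*1.08^i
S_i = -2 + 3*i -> [-2, 1, 4, 7, 10]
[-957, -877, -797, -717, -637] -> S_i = -957 + 80*i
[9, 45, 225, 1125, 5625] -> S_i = 9*5^i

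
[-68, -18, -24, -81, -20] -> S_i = Random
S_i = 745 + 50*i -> [745, 795, 845, 895, 945]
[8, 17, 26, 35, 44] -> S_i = 8 + 9*i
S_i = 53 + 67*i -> [53, 120, 187, 254, 321]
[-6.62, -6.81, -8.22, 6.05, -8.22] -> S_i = Random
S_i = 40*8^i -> [40, 320, 2560, 20480, 163840]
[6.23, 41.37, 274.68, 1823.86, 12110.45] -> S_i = 6.23*6.64^i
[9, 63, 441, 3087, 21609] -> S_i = 9*7^i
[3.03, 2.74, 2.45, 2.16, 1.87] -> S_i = 3.03 + -0.29*i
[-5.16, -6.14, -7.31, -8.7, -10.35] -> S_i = -5.16*1.19^i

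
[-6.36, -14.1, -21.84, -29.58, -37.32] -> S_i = -6.36 + -7.74*i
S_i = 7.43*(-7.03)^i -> [7.43, -52.23, 367.2, -2581.4, 18147.22]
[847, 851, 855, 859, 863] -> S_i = 847 + 4*i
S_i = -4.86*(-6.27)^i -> [-4.86, 30.47, -191.06, 1197.95, -7511.15]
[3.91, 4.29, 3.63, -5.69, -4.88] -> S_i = Random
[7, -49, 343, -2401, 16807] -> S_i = 7*-7^i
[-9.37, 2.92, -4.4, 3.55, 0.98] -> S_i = Random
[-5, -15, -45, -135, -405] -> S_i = -5*3^i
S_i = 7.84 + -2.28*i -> [7.84, 5.56, 3.28, 1.0, -1.28]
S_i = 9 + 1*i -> [9, 10, 11, 12, 13]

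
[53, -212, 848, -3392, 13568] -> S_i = 53*-4^i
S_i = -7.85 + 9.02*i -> [-7.85, 1.17, 10.19, 19.21, 28.23]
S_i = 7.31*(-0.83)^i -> [7.31, -6.07, 5.04, -4.18, 3.47]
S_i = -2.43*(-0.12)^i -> [-2.43, 0.29, -0.03, 0.0, -0.0]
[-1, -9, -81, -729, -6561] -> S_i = -1*9^i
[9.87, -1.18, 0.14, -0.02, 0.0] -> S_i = 9.87*(-0.12)^i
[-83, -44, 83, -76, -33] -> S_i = Random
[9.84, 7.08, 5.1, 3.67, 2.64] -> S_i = 9.84*0.72^i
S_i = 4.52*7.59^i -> [4.52, 34.31, 260.39, 1976.35, 15000.49]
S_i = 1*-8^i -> [1, -8, 64, -512, 4096]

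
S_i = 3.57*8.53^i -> [3.57, 30.45, 259.76, 2215.72, 18900.11]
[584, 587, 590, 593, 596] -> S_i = 584 + 3*i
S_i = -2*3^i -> [-2, -6, -18, -54, -162]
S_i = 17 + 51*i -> [17, 68, 119, 170, 221]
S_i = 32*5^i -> [32, 160, 800, 4000, 20000]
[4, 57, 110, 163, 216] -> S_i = 4 + 53*i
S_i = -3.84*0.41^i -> [-3.84, -1.57, -0.65, -0.26, -0.11]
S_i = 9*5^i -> [9, 45, 225, 1125, 5625]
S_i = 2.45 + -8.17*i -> [2.45, -5.72, -13.89, -22.06, -30.23]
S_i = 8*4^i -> [8, 32, 128, 512, 2048]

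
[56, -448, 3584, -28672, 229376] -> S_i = 56*-8^i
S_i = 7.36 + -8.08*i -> [7.36, -0.72, -8.8, -16.88, -24.96]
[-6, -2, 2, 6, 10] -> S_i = -6 + 4*i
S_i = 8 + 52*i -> [8, 60, 112, 164, 216]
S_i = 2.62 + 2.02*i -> [2.62, 4.64, 6.66, 8.68, 10.7]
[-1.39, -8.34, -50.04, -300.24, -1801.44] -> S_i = -1.39*6.00^i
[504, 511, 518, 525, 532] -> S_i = 504 + 7*i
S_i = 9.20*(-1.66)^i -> [9.2, -15.27, 25.35, -42.08, 69.86]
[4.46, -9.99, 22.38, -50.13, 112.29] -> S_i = 4.46*(-2.24)^i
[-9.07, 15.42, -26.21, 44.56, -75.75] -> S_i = -9.07*(-1.70)^i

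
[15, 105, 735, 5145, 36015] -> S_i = 15*7^i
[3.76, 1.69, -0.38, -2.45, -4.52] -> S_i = 3.76 + -2.07*i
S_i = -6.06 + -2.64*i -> [-6.06, -8.7, -11.34, -13.98, -16.62]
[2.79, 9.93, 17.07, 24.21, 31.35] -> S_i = 2.79 + 7.14*i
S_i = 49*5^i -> [49, 245, 1225, 6125, 30625]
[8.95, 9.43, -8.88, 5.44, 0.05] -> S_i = Random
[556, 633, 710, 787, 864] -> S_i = 556 + 77*i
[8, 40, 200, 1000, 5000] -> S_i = 8*5^i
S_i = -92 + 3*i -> [-92, -89, -86, -83, -80]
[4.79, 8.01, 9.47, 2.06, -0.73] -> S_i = Random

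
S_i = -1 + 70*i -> [-1, 69, 139, 209, 279]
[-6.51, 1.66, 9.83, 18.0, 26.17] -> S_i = -6.51 + 8.17*i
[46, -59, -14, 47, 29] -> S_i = Random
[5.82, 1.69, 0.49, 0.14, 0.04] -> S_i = 5.82*0.29^i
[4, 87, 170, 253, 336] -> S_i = 4 + 83*i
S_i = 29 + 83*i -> [29, 112, 195, 278, 361]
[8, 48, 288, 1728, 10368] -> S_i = 8*6^i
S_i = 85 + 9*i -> [85, 94, 103, 112, 121]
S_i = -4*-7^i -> [-4, 28, -196, 1372, -9604]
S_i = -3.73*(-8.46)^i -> [-3.73, 31.56, -266.96, 2258.5, -19106.9]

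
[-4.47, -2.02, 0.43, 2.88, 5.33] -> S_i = -4.47 + 2.45*i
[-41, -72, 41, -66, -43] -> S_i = Random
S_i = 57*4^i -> [57, 228, 912, 3648, 14592]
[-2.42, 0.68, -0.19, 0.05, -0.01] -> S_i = -2.42*(-0.28)^i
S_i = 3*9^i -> [3, 27, 243, 2187, 19683]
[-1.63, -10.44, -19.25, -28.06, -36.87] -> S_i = -1.63 + -8.81*i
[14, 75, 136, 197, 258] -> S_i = 14 + 61*i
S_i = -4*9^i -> [-4, -36, -324, -2916, -26244]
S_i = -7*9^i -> [-7, -63, -567, -5103, -45927]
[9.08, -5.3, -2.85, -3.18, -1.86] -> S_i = Random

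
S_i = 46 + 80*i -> [46, 126, 206, 286, 366]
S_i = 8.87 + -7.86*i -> [8.87, 1.01, -6.85, -14.71, -22.57]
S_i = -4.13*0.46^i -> [-4.13, -1.9, -0.87, -0.4, -0.18]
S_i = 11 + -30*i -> [11, -19, -49, -79, -109]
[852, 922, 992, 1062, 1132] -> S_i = 852 + 70*i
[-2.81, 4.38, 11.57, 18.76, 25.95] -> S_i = -2.81 + 7.19*i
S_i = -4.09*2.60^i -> [-4.09, -10.63, -27.65, -71.89, -186.9]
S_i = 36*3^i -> [36, 108, 324, 972, 2916]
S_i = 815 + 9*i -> [815, 824, 833, 842, 851]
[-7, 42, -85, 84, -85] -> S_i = Random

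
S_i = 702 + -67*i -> [702, 635, 568, 501, 434]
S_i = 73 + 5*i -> [73, 78, 83, 88, 93]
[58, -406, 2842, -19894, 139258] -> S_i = 58*-7^i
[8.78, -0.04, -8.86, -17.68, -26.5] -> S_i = 8.78 + -8.82*i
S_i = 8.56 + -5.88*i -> [8.56, 2.68, -3.2, -9.08, -14.96]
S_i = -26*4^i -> [-26, -104, -416, -1664, -6656]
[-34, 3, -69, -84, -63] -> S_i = Random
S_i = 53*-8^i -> [53, -424, 3392, -27136, 217088]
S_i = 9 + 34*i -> [9, 43, 77, 111, 145]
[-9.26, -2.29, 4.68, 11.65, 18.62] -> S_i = -9.26 + 6.97*i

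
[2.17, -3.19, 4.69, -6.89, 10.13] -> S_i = 2.17*(-1.47)^i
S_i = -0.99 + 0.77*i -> [-0.99, -0.22, 0.55, 1.32, 2.09]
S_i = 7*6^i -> [7, 42, 252, 1512, 9072]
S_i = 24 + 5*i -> [24, 29, 34, 39, 44]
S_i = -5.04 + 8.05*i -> [-5.04, 3.01, 11.06, 19.11, 27.16]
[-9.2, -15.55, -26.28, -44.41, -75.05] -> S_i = -9.20*1.69^i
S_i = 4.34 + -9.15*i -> [4.34, -4.81, -13.96, -23.11, -32.26]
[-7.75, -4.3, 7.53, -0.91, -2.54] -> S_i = Random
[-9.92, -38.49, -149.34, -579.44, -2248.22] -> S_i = -9.92*3.88^i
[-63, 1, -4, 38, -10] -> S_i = Random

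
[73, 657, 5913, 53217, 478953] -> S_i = 73*9^i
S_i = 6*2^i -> [6, 12, 24, 48, 96]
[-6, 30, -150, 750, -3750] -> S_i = -6*-5^i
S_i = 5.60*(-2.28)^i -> [5.6, -12.77, 29.11, -66.37, 151.33]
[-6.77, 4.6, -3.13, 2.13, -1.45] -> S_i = -6.77*(-0.68)^i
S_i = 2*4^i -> [2, 8, 32, 128, 512]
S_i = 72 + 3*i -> [72, 75, 78, 81, 84]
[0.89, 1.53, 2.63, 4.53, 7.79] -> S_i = 0.89*1.72^i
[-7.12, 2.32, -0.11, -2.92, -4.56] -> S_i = Random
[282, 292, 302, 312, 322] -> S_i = 282 + 10*i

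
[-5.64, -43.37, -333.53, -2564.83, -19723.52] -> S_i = -5.64*7.69^i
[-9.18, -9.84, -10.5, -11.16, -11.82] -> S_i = -9.18 + -0.66*i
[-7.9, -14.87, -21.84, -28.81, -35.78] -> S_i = -7.90 + -6.97*i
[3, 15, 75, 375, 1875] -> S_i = 3*5^i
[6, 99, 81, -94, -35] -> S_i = Random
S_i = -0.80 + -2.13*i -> [-0.8, -2.93, -5.06, -7.19, -9.32]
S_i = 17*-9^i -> [17, -153, 1377, -12393, 111537]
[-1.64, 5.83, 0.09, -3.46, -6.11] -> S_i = Random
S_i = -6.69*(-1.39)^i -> [-6.69, 9.3, -12.93, 17.97, -24.97]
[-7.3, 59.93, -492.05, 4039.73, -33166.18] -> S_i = -7.30*(-8.21)^i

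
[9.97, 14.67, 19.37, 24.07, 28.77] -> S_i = 9.97 + 4.70*i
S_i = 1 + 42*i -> [1, 43, 85, 127, 169]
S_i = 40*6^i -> [40, 240, 1440, 8640, 51840]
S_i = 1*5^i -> [1, 5, 25, 125, 625]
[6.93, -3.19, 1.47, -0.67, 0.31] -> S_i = 6.93*(-0.46)^i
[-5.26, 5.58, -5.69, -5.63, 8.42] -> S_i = Random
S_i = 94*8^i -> [94, 752, 6016, 48128, 385024]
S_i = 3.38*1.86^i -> [3.38, 6.29, 11.69, 21.75, 40.45]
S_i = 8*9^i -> [8, 72, 648, 5832, 52488]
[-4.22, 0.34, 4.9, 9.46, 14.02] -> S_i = -4.22 + 4.56*i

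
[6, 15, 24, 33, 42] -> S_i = 6 + 9*i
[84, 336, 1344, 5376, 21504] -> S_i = 84*4^i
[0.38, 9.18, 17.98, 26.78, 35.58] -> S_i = 0.38 + 8.80*i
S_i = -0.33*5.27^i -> [-0.33, -1.74, -9.17, -48.3, -254.54]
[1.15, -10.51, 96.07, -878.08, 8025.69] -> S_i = 1.15*(-9.14)^i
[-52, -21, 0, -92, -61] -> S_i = Random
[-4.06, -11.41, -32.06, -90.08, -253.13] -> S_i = -4.06*2.81^i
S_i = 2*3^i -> [2, 6, 18, 54, 162]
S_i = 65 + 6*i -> [65, 71, 77, 83, 89]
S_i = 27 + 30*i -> [27, 57, 87, 117, 147]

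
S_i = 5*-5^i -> [5, -25, 125, -625, 3125]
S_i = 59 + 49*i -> [59, 108, 157, 206, 255]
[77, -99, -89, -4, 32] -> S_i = Random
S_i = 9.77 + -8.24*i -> [9.77, 1.53, -6.71, -14.95, -23.19]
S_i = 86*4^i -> [86, 344, 1376, 5504, 22016]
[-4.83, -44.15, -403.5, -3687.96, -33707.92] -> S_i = -4.83*9.14^i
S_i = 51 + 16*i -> [51, 67, 83, 99, 115]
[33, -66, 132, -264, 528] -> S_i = 33*-2^i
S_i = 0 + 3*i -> [0, 3, 6, 9, 12]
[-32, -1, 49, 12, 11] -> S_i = Random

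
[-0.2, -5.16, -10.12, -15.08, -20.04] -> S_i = -0.20 + -4.96*i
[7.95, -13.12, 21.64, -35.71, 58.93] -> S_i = 7.95*(-1.65)^i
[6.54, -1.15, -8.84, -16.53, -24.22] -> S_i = 6.54 + -7.69*i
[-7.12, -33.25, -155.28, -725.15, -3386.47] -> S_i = -7.12*4.67^i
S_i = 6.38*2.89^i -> [6.38, 18.44, 53.29, 154.0, 445.05]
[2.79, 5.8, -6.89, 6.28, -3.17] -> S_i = Random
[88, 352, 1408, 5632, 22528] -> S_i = 88*4^i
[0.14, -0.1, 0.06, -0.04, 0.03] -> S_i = 0.14*(-0.68)^i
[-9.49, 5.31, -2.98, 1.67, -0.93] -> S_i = -9.49*(-0.56)^i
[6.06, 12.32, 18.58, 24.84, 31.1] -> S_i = 6.06 + 6.26*i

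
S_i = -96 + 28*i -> [-96, -68, -40, -12, 16]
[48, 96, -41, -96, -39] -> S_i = Random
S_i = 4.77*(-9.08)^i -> [4.77, -43.31, 393.27, -3570.89, 32423.64]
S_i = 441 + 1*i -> [441, 442, 443, 444, 445]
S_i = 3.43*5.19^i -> [3.43, 17.8, 92.39, 479.51, 2488.65]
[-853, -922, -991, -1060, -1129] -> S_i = -853 + -69*i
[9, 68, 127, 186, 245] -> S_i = 9 + 59*i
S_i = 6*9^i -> [6, 54, 486, 4374, 39366]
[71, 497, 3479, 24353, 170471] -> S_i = 71*7^i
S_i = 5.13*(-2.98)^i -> [5.13, -15.29, 45.56, -135.76, 404.56]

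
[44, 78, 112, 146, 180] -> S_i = 44 + 34*i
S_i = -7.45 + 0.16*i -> [-7.45, -7.29, -7.13, -6.97, -6.81]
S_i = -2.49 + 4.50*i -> [-2.49, 2.01, 6.51, 11.01, 15.51]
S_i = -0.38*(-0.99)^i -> [-0.38, 0.38, -0.37, 0.37, -0.37]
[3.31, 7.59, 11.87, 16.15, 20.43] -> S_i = 3.31 + 4.28*i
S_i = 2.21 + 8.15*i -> [2.21, 10.36, 18.51, 26.66, 34.81]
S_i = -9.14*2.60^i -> [-9.14, -23.76, -61.79, -160.64, -417.68]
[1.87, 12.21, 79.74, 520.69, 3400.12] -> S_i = 1.87*6.53^i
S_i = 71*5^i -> [71, 355, 1775, 8875, 44375]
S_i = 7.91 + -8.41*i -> [7.91, -0.5, -8.91, -17.32, -25.73]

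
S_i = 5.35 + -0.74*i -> [5.35, 4.61, 3.87, 3.13, 2.39]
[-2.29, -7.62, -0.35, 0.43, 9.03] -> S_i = Random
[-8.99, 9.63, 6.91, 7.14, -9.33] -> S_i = Random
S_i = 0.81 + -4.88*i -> [0.81, -4.07, -8.95, -13.83, -18.71]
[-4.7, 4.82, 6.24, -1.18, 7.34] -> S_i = Random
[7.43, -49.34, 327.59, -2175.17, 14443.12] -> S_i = 7.43*(-6.64)^i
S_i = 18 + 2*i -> [18, 20, 22, 24, 26]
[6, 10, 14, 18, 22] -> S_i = 6 + 4*i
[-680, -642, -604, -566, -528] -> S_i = -680 + 38*i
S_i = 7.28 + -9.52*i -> [7.28, -2.24, -11.76, -21.28, -30.8]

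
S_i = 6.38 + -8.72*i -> [6.38, -2.34, -11.06, -19.78, -28.5]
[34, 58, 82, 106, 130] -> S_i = 34 + 24*i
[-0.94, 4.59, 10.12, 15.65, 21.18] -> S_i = -0.94 + 5.53*i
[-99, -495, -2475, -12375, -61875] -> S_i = -99*5^i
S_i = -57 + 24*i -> [-57, -33, -9, 15, 39]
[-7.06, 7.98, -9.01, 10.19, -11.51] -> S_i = -7.06*(-1.13)^i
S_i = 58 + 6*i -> [58, 64, 70, 76, 82]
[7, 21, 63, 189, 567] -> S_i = 7*3^i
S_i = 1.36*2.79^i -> [1.36, 3.79, 10.59, 29.54, 82.41]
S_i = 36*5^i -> [36, 180, 900, 4500, 22500]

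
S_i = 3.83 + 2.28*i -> [3.83, 6.11, 8.39, 10.67, 12.95]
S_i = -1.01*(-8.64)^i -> [-1.01, 8.73, -75.4, 651.42, -5628.29]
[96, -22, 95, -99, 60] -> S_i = Random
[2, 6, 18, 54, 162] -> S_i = 2*3^i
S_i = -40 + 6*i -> [-40, -34, -28, -22, -16]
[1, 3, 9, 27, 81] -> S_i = 1*3^i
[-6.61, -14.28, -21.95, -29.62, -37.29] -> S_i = -6.61 + -7.67*i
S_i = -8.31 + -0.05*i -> [-8.31, -8.36, -8.41, -8.46, -8.51]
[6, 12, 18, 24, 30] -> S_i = 6 + 6*i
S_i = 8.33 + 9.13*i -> [8.33, 17.46, 26.59, 35.72, 44.85]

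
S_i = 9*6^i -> [9, 54, 324, 1944, 11664]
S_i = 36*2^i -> [36, 72, 144, 288, 576]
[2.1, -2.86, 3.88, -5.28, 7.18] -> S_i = 2.10*(-1.36)^i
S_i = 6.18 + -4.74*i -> [6.18, 1.44, -3.3, -8.04, -12.78]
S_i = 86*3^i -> [86, 258, 774, 2322, 6966]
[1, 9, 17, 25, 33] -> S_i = 1 + 8*i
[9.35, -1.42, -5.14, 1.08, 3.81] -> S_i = Random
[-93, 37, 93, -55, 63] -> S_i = Random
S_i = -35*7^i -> [-35, -245, -1715, -12005, -84035]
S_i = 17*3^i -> [17, 51, 153, 459, 1377]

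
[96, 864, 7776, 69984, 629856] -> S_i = 96*9^i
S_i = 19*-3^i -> [19, -57, 171, -513, 1539]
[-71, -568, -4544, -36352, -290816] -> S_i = -71*8^i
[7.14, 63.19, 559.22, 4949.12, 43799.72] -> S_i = 7.14*8.85^i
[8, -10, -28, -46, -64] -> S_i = 8 + -18*i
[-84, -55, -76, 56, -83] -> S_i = Random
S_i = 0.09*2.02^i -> [0.09, 0.18, 0.37, 0.74, 1.5]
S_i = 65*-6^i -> [65, -390, 2340, -14040, 84240]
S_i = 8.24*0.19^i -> [8.24, 1.57, 0.3, 0.06, 0.01]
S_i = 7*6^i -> [7, 42, 252, 1512, 9072]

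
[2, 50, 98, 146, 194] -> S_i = 2 + 48*i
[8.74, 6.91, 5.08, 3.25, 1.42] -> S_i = 8.74 + -1.83*i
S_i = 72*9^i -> [72, 648, 5832, 52488, 472392]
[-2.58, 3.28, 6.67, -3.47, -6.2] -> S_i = Random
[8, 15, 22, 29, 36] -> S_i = 8 + 7*i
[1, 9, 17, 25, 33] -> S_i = 1 + 8*i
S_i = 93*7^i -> [93, 651, 4557, 31899, 223293]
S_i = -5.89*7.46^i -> [-5.89, -43.94, -327.79, -2445.3, -18241.92]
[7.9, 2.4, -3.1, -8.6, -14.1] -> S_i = 7.90 + -5.50*i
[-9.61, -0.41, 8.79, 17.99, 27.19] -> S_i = -9.61 + 9.20*i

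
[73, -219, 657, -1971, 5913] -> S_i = 73*-3^i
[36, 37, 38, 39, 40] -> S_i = 36 + 1*i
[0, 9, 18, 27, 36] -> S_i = 0 + 9*i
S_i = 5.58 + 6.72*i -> [5.58, 12.3, 19.02, 25.74, 32.46]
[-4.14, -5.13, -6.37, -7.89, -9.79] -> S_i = -4.14*1.24^i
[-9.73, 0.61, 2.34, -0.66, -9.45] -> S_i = Random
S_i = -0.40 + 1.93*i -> [-0.4, 1.53, 3.46, 5.39, 7.32]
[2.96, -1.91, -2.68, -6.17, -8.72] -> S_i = Random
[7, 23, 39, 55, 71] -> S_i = 7 + 16*i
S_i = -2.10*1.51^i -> [-2.1, -3.17, -4.79, -7.23, -10.92]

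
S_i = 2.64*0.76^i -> [2.64, 2.01, 1.52, 1.16, 0.88]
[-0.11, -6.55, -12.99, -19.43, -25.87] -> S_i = -0.11 + -6.44*i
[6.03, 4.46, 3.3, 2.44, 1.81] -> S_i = 6.03*0.74^i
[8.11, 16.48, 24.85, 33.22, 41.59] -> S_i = 8.11 + 8.37*i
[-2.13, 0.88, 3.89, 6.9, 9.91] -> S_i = -2.13 + 3.01*i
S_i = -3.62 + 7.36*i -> [-3.62, 3.74, 11.1, 18.46, 25.82]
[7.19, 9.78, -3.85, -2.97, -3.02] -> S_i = Random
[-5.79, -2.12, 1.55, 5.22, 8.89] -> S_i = -5.79 + 3.67*i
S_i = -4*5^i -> [-4, -20, -100, -500, -2500]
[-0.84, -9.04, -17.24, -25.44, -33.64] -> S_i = -0.84 + -8.20*i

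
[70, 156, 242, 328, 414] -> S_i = 70 + 86*i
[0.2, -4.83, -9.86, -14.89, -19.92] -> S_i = 0.20 + -5.03*i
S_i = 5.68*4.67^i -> [5.68, 26.53, 123.87, 578.49, 2701.57]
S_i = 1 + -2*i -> [1, -1, -3, -5, -7]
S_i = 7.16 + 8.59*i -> [7.16, 15.75, 24.34, 32.93, 41.52]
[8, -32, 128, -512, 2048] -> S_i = 8*-4^i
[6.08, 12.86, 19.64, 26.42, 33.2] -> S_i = 6.08 + 6.78*i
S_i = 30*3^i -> [30, 90, 270, 810, 2430]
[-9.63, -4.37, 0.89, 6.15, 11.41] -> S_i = -9.63 + 5.26*i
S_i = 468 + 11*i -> [468, 479, 490, 501, 512]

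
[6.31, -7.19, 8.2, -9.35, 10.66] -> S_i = 6.31*(-1.14)^i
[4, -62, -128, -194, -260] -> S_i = 4 + -66*i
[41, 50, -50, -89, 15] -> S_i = Random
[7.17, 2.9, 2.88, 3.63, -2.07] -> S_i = Random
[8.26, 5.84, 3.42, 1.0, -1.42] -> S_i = 8.26 + -2.42*i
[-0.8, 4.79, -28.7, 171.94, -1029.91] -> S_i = -0.80*(-5.99)^i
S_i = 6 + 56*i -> [6, 62, 118, 174, 230]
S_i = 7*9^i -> [7, 63, 567, 5103, 45927]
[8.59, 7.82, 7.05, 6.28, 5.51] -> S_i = 8.59 + -0.77*i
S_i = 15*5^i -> [15, 75, 375, 1875, 9375]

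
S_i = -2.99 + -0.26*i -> [-2.99, -3.25, -3.51, -3.77, -4.03]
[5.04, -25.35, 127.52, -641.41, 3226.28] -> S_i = 5.04*(-5.03)^i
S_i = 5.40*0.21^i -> [5.4, 1.13, 0.24, 0.05, 0.01]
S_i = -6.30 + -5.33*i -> [-6.3, -11.63, -16.96, -22.29, -27.62]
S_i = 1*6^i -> [1, 6, 36, 216, 1296]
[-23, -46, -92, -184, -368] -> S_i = -23*2^i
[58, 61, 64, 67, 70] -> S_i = 58 + 3*i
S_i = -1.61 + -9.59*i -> [-1.61, -11.2, -20.79, -30.38, -39.97]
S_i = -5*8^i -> [-5, -40, -320, -2560, -20480]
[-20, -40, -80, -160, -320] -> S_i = -20*2^i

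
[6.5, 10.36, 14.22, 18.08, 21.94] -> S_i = 6.50 + 3.86*i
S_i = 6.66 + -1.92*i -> [6.66, 4.74, 2.82, 0.9, -1.02]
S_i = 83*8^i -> [83, 664, 5312, 42496, 339968]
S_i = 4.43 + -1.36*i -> [4.43, 3.07, 1.71, 0.35, -1.01]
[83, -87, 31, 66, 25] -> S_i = Random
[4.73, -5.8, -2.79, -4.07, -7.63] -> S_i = Random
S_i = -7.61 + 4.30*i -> [-7.61, -3.31, 0.99, 5.29, 9.59]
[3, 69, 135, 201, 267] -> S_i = 3 + 66*i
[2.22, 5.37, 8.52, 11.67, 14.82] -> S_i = 2.22 + 3.15*i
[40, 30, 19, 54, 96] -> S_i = Random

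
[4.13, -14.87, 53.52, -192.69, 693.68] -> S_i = 4.13*(-3.60)^i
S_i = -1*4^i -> [-1, -4, -16, -64, -256]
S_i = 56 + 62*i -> [56, 118, 180, 242, 304]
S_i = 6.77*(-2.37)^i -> [6.77, -16.04, 38.03, -90.12, 213.59]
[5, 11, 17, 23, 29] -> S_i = 5 + 6*i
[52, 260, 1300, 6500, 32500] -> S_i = 52*5^i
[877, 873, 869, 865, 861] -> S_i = 877 + -4*i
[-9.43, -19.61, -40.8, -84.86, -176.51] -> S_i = -9.43*2.08^i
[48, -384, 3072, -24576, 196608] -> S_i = 48*-8^i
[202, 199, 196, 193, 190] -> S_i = 202 + -3*i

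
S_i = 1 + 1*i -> [1, 2, 3, 4, 5]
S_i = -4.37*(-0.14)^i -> [-4.37, 0.61, -0.09, 0.01, -0.0]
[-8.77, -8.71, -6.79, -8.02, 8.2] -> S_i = Random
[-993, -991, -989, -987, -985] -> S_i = -993 + 2*i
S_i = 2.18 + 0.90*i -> [2.18, 3.08, 3.98, 4.88, 5.78]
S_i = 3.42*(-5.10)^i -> [3.42, -17.44, 88.95, -453.67, 2313.7]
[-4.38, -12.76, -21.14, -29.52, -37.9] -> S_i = -4.38 + -8.38*i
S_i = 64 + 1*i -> [64, 65, 66, 67, 68]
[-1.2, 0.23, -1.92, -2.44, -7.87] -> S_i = Random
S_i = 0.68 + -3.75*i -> [0.68, -3.07, -6.82, -10.57, -14.32]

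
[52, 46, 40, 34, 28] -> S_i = 52 + -6*i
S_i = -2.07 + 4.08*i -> [-2.07, 2.01, 6.09, 10.17, 14.25]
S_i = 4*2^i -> [4, 8, 16, 32, 64]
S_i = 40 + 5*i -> [40, 45, 50, 55, 60]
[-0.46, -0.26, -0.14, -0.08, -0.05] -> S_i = -0.46*0.56^i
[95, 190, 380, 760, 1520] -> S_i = 95*2^i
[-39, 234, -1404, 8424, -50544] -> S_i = -39*-6^i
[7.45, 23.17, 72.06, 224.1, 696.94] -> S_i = 7.45*3.11^i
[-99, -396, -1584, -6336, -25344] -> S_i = -99*4^i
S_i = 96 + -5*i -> [96, 91, 86, 81, 76]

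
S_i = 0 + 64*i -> [0, 64, 128, 192, 256]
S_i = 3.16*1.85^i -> [3.16, 5.85, 10.82, 20.01, 37.01]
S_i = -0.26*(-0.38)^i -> [-0.26, 0.1, -0.04, 0.01, -0.01]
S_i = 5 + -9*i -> [5, -4, -13, -22, -31]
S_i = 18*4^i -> [18, 72, 288, 1152, 4608]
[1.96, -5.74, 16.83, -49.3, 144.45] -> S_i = 1.96*(-2.93)^i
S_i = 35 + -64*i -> [35, -29, -93, -157, -221]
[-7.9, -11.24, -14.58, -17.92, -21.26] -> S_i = -7.90 + -3.34*i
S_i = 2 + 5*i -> [2, 7, 12, 17, 22]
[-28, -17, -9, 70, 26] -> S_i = Random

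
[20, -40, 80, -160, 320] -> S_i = 20*-2^i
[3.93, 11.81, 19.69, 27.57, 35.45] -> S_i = 3.93 + 7.88*i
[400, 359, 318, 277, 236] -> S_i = 400 + -41*i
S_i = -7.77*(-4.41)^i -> [-7.77, 34.27, -151.11, 666.4, -2938.84]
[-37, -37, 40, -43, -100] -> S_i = Random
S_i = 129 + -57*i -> [129, 72, 15, -42, -99]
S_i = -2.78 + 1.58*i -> [-2.78, -1.2, 0.38, 1.96, 3.54]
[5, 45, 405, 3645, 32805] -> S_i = 5*9^i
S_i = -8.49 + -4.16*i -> [-8.49, -12.65, -16.81, -20.97, -25.13]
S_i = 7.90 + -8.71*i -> [7.9, -0.81, -9.52, -18.23, -26.94]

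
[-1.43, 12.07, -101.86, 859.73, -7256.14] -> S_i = -1.43*(-8.44)^i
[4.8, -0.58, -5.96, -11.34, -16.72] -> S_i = 4.80 + -5.38*i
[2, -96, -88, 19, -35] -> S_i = Random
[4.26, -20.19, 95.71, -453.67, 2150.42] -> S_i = 4.26*(-4.74)^i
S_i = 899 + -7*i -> [899, 892, 885, 878, 871]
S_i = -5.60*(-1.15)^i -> [-5.6, 6.44, -7.41, 8.52, -9.79]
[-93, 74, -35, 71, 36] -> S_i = Random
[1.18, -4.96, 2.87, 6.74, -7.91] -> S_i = Random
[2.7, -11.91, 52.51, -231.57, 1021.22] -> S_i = 2.70*(-4.41)^i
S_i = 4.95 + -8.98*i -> [4.95, -4.03, -13.01, -21.99, -30.97]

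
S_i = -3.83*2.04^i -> [-3.83, -7.81, -15.94, -32.52, -66.33]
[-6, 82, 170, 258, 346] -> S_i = -6 + 88*i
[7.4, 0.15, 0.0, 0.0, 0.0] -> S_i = 7.40*0.02^i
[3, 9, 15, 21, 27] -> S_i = 3 + 6*i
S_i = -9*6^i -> [-9, -54, -324, -1944, -11664]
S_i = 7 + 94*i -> [7, 101, 195, 289, 383]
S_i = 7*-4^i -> [7, -28, 112, -448, 1792]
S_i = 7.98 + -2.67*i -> [7.98, 5.31, 2.64, -0.03, -2.7]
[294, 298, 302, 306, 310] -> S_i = 294 + 4*i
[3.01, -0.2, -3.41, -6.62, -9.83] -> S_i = 3.01 + -3.21*i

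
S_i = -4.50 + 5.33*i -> [-4.5, 0.83, 6.16, 11.49, 16.82]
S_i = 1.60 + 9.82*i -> [1.6, 11.42, 21.24, 31.06, 40.88]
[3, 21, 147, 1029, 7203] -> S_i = 3*7^i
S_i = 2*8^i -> [2, 16, 128, 1024, 8192]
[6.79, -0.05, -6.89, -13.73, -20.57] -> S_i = 6.79 + -6.84*i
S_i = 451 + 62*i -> [451, 513, 575, 637, 699]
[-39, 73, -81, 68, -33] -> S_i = Random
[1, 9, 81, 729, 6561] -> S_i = 1*9^i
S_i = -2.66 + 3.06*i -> [-2.66, 0.4, 3.46, 6.52, 9.58]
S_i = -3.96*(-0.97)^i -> [-3.96, 3.84, -3.73, 3.61, -3.51]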